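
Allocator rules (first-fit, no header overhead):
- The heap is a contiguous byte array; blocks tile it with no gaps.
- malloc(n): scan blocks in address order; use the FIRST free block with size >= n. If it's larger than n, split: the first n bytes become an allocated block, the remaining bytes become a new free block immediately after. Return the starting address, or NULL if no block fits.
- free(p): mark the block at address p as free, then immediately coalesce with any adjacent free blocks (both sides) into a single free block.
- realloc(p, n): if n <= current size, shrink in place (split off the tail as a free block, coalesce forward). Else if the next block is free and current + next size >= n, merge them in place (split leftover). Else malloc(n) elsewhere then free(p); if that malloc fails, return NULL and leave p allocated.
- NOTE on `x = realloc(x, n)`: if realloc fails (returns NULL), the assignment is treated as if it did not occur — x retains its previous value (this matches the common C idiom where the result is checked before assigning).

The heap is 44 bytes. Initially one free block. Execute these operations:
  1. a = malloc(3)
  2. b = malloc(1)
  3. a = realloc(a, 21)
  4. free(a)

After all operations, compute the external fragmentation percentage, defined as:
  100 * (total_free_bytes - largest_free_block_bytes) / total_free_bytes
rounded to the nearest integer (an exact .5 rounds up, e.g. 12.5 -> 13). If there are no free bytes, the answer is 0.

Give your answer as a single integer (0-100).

Op 1: a = malloc(3) -> a = 0; heap: [0-2 ALLOC][3-43 FREE]
Op 2: b = malloc(1) -> b = 3; heap: [0-2 ALLOC][3-3 ALLOC][4-43 FREE]
Op 3: a = realloc(a, 21) -> a = 4; heap: [0-2 FREE][3-3 ALLOC][4-24 ALLOC][25-43 FREE]
Op 4: free(a) -> (freed a); heap: [0-2 FREE][3-3 ALLOC][4-43 FREE]
Free blocks: [3 40] total_free=43 largest=40 -> 100*(43-40)/43 = 300/43 ≈ 6.977 -> rounds to 7

Answer: 7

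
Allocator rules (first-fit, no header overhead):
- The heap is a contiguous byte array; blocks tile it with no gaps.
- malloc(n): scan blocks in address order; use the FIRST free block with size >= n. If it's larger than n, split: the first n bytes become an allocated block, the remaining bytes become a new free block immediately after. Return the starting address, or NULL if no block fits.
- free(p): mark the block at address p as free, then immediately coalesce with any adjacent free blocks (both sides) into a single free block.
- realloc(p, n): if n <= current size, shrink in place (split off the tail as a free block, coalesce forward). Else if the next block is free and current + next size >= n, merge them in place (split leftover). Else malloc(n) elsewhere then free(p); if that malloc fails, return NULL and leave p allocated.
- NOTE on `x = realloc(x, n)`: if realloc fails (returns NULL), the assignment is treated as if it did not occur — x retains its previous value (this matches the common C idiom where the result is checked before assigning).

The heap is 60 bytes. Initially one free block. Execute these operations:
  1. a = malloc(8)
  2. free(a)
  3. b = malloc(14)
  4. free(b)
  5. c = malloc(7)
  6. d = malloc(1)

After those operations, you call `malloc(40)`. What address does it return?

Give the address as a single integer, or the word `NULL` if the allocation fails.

Op 1: a = malloc(8) -> a = 0; heap: [0-7 ALLOC][8-59 FREE]
Op 2: free(a) -> (freed a); heap: [0-59 FREE]
Op 3: b = malloc(14) -> b = 0; heap: [0-13 ALLOC][14-59 FREE]
Op 4: free(b) -> (freed b); heap: [0-59 FREE]
Op 5: c = malloc(7) -> c = 0; heap: [0-6 ALLOC][7-59 FREE]
Op 6: d = malloc(1) -> d = 7; heap: [0-6 ALLOC][7-7 ALLOC][8-59 FREE]
malloc(40): first-fit scan over [0-6 ALLOC][7-7 ALLOC][8-59 FREE] -> 8

Answer: 8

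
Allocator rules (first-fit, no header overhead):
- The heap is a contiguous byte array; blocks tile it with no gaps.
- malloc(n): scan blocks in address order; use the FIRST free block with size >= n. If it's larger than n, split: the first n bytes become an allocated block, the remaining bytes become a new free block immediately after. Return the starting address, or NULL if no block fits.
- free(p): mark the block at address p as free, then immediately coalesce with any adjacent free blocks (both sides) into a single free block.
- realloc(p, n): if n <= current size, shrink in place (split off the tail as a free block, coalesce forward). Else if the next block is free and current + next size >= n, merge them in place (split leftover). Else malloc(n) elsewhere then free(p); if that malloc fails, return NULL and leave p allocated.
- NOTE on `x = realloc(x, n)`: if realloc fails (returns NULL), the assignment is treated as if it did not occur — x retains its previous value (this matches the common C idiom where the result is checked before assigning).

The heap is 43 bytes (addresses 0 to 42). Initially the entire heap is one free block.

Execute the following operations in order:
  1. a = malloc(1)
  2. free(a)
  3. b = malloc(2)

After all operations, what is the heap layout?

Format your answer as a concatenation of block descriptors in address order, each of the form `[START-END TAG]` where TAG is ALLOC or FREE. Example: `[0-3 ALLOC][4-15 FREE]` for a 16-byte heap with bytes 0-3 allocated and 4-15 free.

Op 1: a = malloc(1) -> a = 0; heap: [0-0 ALLOC][1-42 FREE]
Op 2: free(a) -> (freed a); heap: [0-42 FREE]
Op 3: b = malloc(2) -> b = 0; heap: [0-1 ALLOC][2-42 FREE]

Answer: [0-1 ALLOC][2-42 FREE]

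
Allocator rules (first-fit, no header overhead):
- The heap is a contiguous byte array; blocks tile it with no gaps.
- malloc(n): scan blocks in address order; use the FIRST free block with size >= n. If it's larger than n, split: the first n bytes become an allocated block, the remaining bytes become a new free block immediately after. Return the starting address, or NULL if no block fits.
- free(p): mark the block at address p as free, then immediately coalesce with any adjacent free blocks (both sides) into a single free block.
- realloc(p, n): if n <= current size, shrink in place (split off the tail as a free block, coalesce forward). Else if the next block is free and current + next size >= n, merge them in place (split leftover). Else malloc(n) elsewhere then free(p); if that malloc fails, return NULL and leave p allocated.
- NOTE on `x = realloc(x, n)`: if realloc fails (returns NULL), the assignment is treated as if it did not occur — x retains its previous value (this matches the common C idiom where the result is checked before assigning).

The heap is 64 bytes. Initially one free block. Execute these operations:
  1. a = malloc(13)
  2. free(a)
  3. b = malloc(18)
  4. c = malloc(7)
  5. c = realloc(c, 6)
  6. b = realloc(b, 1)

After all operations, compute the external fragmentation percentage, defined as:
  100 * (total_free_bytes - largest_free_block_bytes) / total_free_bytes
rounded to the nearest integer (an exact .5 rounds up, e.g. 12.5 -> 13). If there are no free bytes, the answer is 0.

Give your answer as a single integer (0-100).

Answer: 30

Derivation:
Op 1: a = malloc(13) -> a = 0; heap: [0-12 ALLOC][13-63 FREE]
Op 2: free(a) -> (freed a); heap: [0-63 FREE]
Op 3: b = malloc(18) -> b = 0; heap: [0-17 ALLOC][18-63 FREE]
Op 4: c = malloc(7) -> c = 18; heap: [0-17 ALLOC][18-24 ALLOC][25-63 FREE]
Op 5: c = realloc(c, 6) -> c = 18; heap: [0-17 ALLOC][18-23 ALLOC][24-63 FREE]
Op 6: b = realloc(b, 1) -> b = 0; heap: [0-0 ALLOC][1-17 FREE][18-23 ALLOC][24-63 FREE]
Free blocks: [17 40] total_free=57 largest=40 -> 100*(57-40)/57 = 1700/57 ≈ 29.825 -> rounds to 30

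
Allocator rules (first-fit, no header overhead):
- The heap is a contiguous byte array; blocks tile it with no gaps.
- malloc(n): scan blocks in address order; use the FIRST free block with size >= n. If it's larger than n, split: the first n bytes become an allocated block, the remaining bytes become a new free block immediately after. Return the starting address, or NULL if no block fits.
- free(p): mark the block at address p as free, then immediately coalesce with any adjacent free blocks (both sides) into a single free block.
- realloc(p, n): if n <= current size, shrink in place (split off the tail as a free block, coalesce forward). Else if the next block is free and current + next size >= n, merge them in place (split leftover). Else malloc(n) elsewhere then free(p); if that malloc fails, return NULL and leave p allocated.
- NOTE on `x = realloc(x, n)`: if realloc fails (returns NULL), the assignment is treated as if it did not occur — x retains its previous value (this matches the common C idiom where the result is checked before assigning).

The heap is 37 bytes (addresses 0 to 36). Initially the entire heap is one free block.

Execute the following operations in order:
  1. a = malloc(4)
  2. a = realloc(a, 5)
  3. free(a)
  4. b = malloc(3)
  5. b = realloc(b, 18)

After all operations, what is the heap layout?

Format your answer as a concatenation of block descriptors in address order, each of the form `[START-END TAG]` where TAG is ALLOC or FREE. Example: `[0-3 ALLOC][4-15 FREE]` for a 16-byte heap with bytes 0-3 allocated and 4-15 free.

Answer: [0-17 ALLOC][18-36 FREE]

Derivation:
Op 1: a = malloc(4) -> a = 0; heap: [0-3 ALLOC][4-36 FREE]
Op 2: a = realloc(a, 5) -> a = 0; heap: [0-4 ALLOC][5-36 FREE]
Op 3: free(a) -> (freed a); heap: [0-36 FREE]
Op 4: b = malloc(3) -> b = 0; heap: [0-2 ALLOC][3-36 FREE]
Op 5: b = realloc(b, 18) -> b = 0; heap: [0-17 ALLOC][18-36 FREE]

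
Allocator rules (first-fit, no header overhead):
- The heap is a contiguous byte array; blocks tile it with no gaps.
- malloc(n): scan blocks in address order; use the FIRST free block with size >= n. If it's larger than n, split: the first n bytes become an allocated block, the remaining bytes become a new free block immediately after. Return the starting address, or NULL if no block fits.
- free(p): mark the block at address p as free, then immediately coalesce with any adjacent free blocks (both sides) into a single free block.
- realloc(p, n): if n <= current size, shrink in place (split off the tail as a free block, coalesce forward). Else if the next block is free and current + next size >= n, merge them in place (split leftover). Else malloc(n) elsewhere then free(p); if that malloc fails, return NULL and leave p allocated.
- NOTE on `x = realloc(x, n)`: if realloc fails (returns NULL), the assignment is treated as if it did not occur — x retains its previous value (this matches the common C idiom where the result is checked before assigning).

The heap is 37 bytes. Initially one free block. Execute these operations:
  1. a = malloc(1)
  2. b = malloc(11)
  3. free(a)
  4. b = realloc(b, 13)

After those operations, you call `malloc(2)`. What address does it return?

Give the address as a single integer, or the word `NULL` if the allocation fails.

Answer: 14

Derivation:
Op 1: a = malloc(1) -> a = 0; heap: [0-0 ALLOC][1-36 FREE]
Op 2: b = malloc(11) -> b = 1; heap: [0-0 ALLOC][1-11 ALLOC][12-36 FREE]
Op 3: free(a) -> (freed a); heap: [0-0 FREE][1-11 ALLOC][12-36 FREE]
Op 4: b = realloc(b, 13) -> b = 1; heap: [0-0 FREE][1-13 ALLOC][14-36 FREE]
malloc(2): first-fit scan over [0-0 FREE][1-13 ALLOC][14-36 FREE] -> 14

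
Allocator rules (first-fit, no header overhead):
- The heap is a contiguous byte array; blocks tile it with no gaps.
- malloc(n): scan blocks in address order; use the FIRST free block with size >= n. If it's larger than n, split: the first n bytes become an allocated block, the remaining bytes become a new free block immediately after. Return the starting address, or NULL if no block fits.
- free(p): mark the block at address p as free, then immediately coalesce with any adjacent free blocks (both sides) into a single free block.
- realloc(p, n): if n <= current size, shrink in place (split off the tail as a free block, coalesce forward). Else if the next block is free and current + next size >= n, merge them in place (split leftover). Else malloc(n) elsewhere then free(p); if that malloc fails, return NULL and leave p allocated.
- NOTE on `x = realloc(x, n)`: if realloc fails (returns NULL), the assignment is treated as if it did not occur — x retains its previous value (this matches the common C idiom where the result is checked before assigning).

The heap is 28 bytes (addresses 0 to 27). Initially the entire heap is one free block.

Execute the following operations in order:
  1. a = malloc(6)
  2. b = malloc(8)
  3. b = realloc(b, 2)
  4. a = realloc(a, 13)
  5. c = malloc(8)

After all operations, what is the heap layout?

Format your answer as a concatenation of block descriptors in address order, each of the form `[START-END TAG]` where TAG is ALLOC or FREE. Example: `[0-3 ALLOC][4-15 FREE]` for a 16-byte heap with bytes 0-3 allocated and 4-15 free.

Answer: [0-5 FREE][6-7 ALLOC][8-20 ALLOC][21-27 FREE]

Derivation:
Op 1: a = malloc(6) -> a = 0; heap: [0-5 ALLOC][6-27 FREE]
Op 2: b = malloc(8) -> b = 6; heap: [0-5 ALLOC][6-13 ALLOC][14-27 FREE]
Op 3: b = realloc(b, 2) -> b = 6; heap: [0-5 ALLOC][6-7 ALLOC][8-27 FREE]
Op 4: a = realloc(a, 13) -> a = 8; heap: [0-5 FREE][6-7 ALLOC][8-20 ALLOC][21-27 FREE]
Op 5: c = malloc(8) -> c = NULL; heap: [0-5 FREE][6-7 ALLOC][8-20 ALLOC][21-27 FREE]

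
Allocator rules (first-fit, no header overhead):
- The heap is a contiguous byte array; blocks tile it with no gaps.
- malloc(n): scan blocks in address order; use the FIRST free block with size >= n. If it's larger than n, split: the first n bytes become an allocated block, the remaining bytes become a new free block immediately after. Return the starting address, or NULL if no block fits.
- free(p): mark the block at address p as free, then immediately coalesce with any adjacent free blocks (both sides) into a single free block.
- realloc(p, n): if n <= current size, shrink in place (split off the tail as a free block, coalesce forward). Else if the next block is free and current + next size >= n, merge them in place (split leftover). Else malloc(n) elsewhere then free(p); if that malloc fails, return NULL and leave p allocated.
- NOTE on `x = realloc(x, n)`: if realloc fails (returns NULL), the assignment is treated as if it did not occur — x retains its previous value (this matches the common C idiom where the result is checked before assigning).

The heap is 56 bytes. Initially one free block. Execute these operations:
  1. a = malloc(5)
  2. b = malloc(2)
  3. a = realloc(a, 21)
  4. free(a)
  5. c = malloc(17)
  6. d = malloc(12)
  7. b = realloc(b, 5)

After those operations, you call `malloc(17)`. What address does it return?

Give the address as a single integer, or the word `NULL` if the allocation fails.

Op 1: a = malloc(5) -> a = 0; heap: [0-4 ALLOC][5-55 FREE]
Op 2: b = malloc(2) -> b = 5; heap: [0-4 ALLOC][5-6 ALLOC][7-55 FREE]
Op 3: a = realloc(a, 21) -> a = 7; heap: [0-4 FREE][5-6 ALLOC][7-27 ALLOC][28-55 FREE]
Op 4: free(a) -> (freed a); heap: [0-4 FREE][5-6 ALLOC][7-55 FREE]
Op 5: c = malloc(17) -> c = 7; heap: [0-4 FREE][5-6 ALLOC][7-23 ALLOC][24-55 FREE]
Op 6: d = malloc(12) -> d = 24; heap: [0-4 FREE][5-6 ALLOC][7-23 ALLOC][24-35 ALLOC][36-55 FREE]
Op 7: b = realloc(b, 5) -> b = 0; heap: [0-4 ALLOC][5-6 FREE][7-23 ALLOC][24-35 ALLOC][36-55 FREE]
malloc(17): first-fit scan over [0-4 ALLOC][5-6 FREE][7-23 ALLOC][24-35 ALLOC][36-55 FREE] -> 36

Answer: 36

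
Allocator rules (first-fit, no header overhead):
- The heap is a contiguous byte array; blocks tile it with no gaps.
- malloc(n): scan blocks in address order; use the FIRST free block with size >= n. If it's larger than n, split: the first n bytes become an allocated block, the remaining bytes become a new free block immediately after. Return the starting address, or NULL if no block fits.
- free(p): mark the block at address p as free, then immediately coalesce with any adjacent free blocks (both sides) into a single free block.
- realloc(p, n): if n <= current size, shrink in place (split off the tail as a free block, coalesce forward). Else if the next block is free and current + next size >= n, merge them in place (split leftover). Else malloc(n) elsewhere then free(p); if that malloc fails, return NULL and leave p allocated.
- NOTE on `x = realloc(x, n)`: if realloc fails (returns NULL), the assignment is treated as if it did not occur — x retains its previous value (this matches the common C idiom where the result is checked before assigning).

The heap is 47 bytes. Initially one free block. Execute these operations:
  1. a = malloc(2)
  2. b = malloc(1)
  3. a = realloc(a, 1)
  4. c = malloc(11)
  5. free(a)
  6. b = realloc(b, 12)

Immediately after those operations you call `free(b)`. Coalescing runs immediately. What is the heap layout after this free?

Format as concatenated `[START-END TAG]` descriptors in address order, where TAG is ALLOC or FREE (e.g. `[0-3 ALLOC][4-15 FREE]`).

Answer: [0-2 FREE][3-13 ALLOC][14-46 FREE]

Derivation:
Op 1: a = malloc(2) -> a = 0; heap: [0-1 ALLOC][2-46 FREE]
Op 2: b = malloc(1) -> b = 2; heap: [0-1 ALLOC][2-2 ALLOC][3-46 FREE]
Op 3: a = realloc(a, 1) -> a = 0; heap: [0-0 ALLOC][1-1 FREE][2-2 ALLOC][3-46 FREE]
Op 4: c = malloc(11) -> c = 3; heap: [0-0 ALLOC][1-1 FREE][2-2 ALLOC][3-13 ALLOC][14-46 FREE]
Op 5: free(a) -> (freed a); heap: [0-1 FREE][2-2 ALLOC][3-13 ALLOC][14-46 FREE]
Op 6: b = realloc(b, 12) -> b = 14; heap: [0-2 FREE][3-13 ALLOC][14-25 ALLOC][26-46 FREE]
free(b): b = 14 -> block [14-25 ALLOC]; mark free, coalesce with adjacent free neighbors -> [0-2 FREE][3-13 ALLOC][14-46 FREE]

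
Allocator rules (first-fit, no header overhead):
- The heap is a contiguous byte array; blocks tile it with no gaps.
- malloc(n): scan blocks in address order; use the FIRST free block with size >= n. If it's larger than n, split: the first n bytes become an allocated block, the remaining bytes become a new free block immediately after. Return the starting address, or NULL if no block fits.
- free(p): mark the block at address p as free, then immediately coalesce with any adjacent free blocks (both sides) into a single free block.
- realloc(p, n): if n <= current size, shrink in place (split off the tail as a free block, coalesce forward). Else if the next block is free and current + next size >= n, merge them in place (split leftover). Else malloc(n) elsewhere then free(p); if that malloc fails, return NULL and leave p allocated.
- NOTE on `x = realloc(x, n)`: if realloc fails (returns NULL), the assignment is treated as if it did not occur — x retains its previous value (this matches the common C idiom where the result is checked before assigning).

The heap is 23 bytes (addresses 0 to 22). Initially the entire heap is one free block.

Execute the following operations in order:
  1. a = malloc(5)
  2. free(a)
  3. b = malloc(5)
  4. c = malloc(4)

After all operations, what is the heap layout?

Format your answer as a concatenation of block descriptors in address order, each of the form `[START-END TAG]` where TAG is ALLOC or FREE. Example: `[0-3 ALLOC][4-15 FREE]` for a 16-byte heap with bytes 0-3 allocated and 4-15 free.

Op 1: a = malloc(5) -> a = 0; heap: [0-4 ALLOC][5-22 FREE]
Op 2: free(a) -> (freed a); heap: [0-22 FREE]
Op 3: b = malloc(5) -> b = 0; heap: [0-4 ALLOC][5-22 FREE]
Op 4: c = malloc(4) -> c = 5; heap: [0-4 ALLOC][5-8 ALLOC][9-22 FREE]

Answer: [0-4 ALLOC][5-8 ALLOC][9-22 FREE]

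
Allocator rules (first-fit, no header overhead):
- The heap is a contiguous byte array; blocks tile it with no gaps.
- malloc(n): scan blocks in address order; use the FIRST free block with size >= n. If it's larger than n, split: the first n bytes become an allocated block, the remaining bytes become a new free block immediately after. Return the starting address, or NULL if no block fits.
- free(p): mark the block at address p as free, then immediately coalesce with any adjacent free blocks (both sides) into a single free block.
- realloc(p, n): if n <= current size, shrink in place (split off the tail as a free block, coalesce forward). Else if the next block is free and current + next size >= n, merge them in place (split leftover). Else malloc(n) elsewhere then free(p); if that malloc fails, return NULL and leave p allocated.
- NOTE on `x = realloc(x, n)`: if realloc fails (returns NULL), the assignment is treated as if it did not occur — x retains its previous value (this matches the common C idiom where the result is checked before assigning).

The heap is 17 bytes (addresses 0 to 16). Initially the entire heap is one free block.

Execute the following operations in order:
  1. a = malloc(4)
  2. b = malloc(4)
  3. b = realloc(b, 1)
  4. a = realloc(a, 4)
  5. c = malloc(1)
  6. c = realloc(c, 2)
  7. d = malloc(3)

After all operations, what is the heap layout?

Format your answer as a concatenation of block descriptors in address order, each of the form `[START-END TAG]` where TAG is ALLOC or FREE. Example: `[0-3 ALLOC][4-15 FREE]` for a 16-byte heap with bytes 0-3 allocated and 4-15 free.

Answer: [0-3 ALLOC][4-4 ALLOC][5-6 ALLOC][7-9 ALLOC][10-16 FREE]

Derivation:
Op 1: a = malloc(4) -> a = 0; heap: [0-3 ALLOC][4-16 FREE]
Op 2: b = malloc(4) -> b = 4; heap: [0-3 ALLOC][4-7 ALLOC][8-16 FREE]
Op 3: b = realloc(b, 1) -> b = 4; heap: [0-3 ALLOC][4-4 ALLOC][5-16 FREE]
Op 4: a = realloc(a, 4) -> a = 0; heap: [0-3 ALLOC][4-4 ALLOC][5-16 FREE]
Op 5: c = malloc(1) -> c = 5; heap: [0-3 ALLOC][4-4 ALLOC][5-5 ALLOC][6-16 FREE]
Op 6: c = realloc(c, 2) -> c = 5; heap: [0-3 ALLOC][4-4 ALLOC][5-6 ALLOC][7-16 FREE]
Op 7: d = malloc(3) -> d = 7; heap: [0-3 ALLOC][4-4 ALLOC][5-6 ALLOC][7-9 ALLOC][10-16 FREE]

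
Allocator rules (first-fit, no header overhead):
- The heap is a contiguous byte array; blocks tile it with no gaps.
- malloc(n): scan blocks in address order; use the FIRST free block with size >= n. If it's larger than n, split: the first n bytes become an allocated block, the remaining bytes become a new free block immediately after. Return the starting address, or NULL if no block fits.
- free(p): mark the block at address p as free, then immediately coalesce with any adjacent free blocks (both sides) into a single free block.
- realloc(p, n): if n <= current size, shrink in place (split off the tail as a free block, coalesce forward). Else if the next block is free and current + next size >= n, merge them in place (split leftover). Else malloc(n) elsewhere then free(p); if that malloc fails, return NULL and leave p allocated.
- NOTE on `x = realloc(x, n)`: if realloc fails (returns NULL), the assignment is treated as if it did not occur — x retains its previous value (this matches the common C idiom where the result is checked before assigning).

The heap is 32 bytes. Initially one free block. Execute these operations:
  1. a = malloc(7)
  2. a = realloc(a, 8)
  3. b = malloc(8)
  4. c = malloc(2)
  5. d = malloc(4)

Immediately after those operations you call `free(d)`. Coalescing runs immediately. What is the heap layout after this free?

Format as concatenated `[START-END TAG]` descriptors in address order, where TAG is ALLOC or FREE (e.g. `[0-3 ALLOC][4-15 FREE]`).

Answer: [0-7 ALLOC][8-15 ALLOC][16-17 ALLOC][18-31 FREE]

Derivation:
Op 1: a = malloc(7) -> a = 0; heap: [0-6 ALLOC][7-31 FREE]
Op 2: a = realloc(a, 8) -> a = 0; heap: [0-7 ALLOC][8-31 FREE]
Op 3: b = malloc(8) -> b = 8; heap: [0-7 ALLOC][8-15 ALLOC][16-31 FREE]
Op 4: c = malloc(2) -> c = 16; heap: [0-7 ALLOC][8-15 ALLOC][16-17 ALLOC][18-31 FREE]
Op 5: d = malloc(4) -> d = 18; heap: [0-7 ALLOC][8-15 ALLOC][16-17 ALLOC][18-21 ALLOC][22-31 FREE]
free(d): d = 18 -> block [18-21 ALLOC]; mark free, coalesce with adjacent free neighbors -> [0-7 ALLOC][8-15 ALLOC][16-17 ALLOC][18-31 FREE]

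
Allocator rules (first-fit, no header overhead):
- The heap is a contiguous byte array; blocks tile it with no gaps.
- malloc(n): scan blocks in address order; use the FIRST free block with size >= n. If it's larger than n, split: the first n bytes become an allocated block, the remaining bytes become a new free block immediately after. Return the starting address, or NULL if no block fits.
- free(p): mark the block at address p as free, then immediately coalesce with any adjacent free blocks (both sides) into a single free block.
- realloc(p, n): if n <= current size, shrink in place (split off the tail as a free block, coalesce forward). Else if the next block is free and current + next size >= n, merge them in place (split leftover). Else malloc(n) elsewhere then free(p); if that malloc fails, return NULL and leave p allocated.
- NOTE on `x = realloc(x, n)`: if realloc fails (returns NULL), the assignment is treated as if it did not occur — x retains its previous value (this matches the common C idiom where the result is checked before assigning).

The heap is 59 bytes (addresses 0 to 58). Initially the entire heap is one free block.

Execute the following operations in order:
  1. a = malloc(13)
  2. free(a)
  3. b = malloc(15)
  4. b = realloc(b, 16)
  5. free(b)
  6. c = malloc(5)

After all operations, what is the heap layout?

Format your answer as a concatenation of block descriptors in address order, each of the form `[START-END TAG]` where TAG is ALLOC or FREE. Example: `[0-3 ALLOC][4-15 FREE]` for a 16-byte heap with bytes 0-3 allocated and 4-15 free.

Answer: [0-4 ALLOC][5-58 FREE]

Derivation:
Op 1: a = malloc(13) -> a = 0; heap: [0-12 ALLOC][13-58 FREE]
Op 2: free(a) -> (freed a); heap: [0-58 FREE]
Op 3: b = malloc(15) -> b = 0; heap: [0-14 ALLOC][15-58 FREE]
Op 4: b = realloc(b, 16) -> b = 0; heap: [0-15 ALLOC][16-58 FREE]
Op 5: free(b) -> (freed b); heap: [0-58 FREE]
Op 6: c = malloc(5) -> c = 0; heap: [0-4 ALLOC][5-58 FREE]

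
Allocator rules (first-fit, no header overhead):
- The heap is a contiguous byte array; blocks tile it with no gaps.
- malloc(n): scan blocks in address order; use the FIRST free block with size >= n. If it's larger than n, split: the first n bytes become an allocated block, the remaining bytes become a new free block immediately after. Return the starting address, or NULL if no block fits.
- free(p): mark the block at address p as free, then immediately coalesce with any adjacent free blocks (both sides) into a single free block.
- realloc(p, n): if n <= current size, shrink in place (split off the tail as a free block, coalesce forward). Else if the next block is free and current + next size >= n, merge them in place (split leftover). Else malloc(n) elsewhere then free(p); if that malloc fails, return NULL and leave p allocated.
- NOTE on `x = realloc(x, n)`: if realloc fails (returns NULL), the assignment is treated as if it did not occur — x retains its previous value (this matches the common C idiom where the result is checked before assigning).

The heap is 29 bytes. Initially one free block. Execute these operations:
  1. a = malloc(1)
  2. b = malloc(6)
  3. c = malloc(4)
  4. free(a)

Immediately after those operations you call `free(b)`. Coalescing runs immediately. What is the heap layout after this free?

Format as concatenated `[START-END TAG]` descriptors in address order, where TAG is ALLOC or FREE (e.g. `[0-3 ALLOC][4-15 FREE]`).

Op 1: a = malloc(1) -> a = 0; heap: [0-0 ALLOC][1-28 FREE]
Op 2: b = malloc(6) -> b = 1; heap: [0-0 ALLOC][1-6 ALLOC][7-28 FREE]
Op 3: c = malloc(4) -> c = 7; heap: [0-0 ALLOC][1-6 ALLOC][7-10 ALLOC][11-28 FREE]
Op 4: free(a) -> (freed a); heap: [0-0 FREE][1-6 ALLOC][7-10 ALLOC][11-28 FREE]
free(b): b = 1 -> block [1-6 ALLOC]; mark free, coalesce with adjacent free neighbors -> [0-6 FREE][7-10 ALLOC][11-28 FREE]

Answer: [0-6 FREE][7-10 ALLOC][11-28 FREE]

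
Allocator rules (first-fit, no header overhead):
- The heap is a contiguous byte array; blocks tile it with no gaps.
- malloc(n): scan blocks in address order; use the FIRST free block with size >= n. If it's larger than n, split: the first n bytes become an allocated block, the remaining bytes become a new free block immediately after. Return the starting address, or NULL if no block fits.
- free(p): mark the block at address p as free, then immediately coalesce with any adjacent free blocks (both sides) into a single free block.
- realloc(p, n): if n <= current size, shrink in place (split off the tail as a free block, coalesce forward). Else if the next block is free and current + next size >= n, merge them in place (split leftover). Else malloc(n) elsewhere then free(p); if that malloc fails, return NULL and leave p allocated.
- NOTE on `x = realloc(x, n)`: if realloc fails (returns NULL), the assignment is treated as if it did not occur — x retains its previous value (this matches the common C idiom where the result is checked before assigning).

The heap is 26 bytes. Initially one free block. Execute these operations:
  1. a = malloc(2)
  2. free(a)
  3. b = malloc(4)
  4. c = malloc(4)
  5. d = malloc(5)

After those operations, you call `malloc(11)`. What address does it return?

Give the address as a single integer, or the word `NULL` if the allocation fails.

Op 1: a = malloc(2) -> a = 0; heap: [0-1 ALLOC][2-25 FREE]
Op 2: free(a) -> (freed a); heap: [0-25 FREE]
Op 3: b = malloc(4) -> b = 0; heap: [0-3 ALLOC][4-25 FREE]
Op 4: c = malloc(4) -> c = 4; heap: [0-3 ALLOC][4-7 ALLOC][8-25 FREE]
Op 5: d = malloc(5) -> d = 8; heap: [0-3 ALLOC][4-7 ALLOC][8-12 ALLOC][13-25 FREE]
malloc(11): first-fit scan over [0-3 ALLOC][4-7 ALLOC][8-12 ALLOC][13-25 FREE] -> 13

Answer: 13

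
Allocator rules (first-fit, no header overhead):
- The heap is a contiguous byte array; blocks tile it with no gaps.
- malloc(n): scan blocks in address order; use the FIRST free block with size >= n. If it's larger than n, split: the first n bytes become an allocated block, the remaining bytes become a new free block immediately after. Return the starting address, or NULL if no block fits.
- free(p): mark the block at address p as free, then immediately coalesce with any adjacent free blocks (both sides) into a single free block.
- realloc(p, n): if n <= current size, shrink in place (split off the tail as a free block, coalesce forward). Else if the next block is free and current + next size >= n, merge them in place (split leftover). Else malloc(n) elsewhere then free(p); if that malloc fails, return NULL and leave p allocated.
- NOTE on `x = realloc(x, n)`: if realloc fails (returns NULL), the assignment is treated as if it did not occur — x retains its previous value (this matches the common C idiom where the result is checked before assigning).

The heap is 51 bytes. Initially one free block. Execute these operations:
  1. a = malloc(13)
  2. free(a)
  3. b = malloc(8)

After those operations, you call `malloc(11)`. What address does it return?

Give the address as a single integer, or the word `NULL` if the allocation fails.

Answer: 8

Derivation:
Op 1: a = malloc(13) -> a = 0; heap: [0-12 ALLOC][13-50 FREE]
Op 2: free(a) -> (freed a); heap: [0-50 FREE]
Op 3: b = malloc(8) -> b = 0; heap: [0-7 ALLOC][8-50 FREE]
malloc(11): first-fit scan over [0-7 ALLOC][8-50 FREE] -> 8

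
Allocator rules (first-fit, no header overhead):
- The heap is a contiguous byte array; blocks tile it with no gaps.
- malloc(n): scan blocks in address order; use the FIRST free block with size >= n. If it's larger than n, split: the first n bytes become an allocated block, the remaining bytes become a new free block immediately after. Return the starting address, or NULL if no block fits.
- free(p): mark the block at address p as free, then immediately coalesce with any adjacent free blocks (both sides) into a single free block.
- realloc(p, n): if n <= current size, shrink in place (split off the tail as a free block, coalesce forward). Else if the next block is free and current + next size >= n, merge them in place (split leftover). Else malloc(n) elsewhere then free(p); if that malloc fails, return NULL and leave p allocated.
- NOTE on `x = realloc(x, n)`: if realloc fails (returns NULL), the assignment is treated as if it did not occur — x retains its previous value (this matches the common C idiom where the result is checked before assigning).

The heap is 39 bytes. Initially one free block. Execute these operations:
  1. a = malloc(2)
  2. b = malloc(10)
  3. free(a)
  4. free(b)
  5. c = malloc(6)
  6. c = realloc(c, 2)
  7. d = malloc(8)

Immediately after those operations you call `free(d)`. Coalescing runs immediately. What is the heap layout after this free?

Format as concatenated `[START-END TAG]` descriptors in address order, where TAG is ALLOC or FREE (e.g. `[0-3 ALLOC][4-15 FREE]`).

Op 1: a = malloc(2) -> a = 0; heap: [0-1 ALLOC][2-38 FREE]
Op 2: b = malloc(10) -> b = 2; heap: [0-1 ALLOC][2-11 ALLOC][12-38 FREE]
Op 3: free(a) -> (freed a); heap: [0-1 FREE][2-11 ALLOC][12-38 FREE]
Op 4: free(b) -> (freed b); heap: [0-38 FREE]
Op 5: c = malloc(6) -> c = 0; heap: [0-5 ALLOC][6-38 FREE]
Op 6: c = realloc(c, 2) -> c = 0; heap: [0-1 ALLOC][2-38 FREE]
Op 7: d = malloc(8) -> d = 2; heap: [0-1 ALLOC][2-9 ALLOC][10-38 FREE]
free(d): d = 2 -> block [2-9 ALLOC]; mark free, coalesce with adjacent free neighbors -> [0-1 ALLOC][2-38 FREE]

Answer: [0-1 ALLOC][2-38 FREE]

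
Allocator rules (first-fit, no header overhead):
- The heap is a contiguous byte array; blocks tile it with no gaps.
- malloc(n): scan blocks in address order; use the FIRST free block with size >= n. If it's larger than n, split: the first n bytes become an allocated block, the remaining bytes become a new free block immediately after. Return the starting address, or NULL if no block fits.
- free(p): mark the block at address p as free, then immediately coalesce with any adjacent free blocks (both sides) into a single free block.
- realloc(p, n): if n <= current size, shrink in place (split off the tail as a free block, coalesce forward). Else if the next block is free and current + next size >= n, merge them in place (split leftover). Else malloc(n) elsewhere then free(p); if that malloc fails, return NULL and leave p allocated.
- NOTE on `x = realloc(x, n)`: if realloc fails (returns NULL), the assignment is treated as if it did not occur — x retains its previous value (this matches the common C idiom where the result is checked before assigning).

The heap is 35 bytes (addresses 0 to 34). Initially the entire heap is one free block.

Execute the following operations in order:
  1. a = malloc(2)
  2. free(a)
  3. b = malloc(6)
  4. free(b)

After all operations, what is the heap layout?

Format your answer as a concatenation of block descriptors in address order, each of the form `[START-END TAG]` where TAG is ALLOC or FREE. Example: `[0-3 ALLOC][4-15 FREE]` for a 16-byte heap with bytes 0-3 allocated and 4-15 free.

Op 1: a = malloc(2) -> a = 0; heap: [0-1 ALLOC][2-34 FREE]
Op 2: free(a) -> (freed a); heap: [0-34 FREE]
Op 3: b = malloc(6) -> b = 0; heap: [0-5 ALLOC][6-34 FREE]
Op 4: free(b) -> (freed b); heap: [0-34 FREE]

Answer: [0-34 FREE]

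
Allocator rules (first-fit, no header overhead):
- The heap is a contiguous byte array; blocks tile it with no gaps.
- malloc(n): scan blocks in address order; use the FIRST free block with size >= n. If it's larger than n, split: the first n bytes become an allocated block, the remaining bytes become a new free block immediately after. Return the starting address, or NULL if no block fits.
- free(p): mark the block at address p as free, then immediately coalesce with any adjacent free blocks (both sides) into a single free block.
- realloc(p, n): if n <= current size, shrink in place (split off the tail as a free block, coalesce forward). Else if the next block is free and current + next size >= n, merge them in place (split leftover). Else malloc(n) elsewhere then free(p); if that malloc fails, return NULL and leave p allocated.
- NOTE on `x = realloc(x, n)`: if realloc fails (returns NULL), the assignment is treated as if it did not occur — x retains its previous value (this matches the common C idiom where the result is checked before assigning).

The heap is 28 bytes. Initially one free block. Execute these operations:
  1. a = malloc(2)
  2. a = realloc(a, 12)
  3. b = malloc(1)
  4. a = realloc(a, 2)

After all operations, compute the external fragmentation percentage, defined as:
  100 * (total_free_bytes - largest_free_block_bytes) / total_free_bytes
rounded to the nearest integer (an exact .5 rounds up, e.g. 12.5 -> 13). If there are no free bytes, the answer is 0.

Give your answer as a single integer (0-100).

Answer: 40

Derivation:
Op 1: a = malloc(2) -> a = 0; heap: [0-1 ALLOC][2-27 FREE]
Op 2: a = realloc(a, 12) -> a = 0; heap: [0-11 ALLOC][12-27 FREE]
Op 3: b = malloc(1) -> b = 12; heap: [0-11 ALLOC][12-12 ALLOC][13-27 FREE]
Op 4: a = realloc(a, 2) -> a = 0; heap: [0-1 ALLOC][2-11 FREE][12-12 ALLOC][13-27 FREE]
Free blocks: [10 15] total_free=25 largest=15 -> 100*(25-15)/25 = 1000/25 = 40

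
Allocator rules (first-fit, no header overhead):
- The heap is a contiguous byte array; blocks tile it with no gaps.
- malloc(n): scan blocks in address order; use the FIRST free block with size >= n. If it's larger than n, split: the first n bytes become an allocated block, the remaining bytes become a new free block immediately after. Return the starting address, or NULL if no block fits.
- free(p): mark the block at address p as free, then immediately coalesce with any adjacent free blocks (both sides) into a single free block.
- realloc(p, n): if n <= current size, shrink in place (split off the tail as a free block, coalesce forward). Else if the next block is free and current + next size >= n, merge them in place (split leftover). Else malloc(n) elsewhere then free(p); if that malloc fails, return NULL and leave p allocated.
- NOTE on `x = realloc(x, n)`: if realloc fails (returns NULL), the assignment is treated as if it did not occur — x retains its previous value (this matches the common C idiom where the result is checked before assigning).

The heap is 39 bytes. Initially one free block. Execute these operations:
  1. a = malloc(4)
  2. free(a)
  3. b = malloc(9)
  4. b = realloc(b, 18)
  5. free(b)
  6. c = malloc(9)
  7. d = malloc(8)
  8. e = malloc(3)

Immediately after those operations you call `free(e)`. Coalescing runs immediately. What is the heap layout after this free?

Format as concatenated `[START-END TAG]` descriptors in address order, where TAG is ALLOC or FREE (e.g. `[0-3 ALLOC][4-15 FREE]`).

Answer: [0-8 ALLOC][9-16 ALLOC][17-38 FREE]

Derivation:
Op 1: a = malloc(4) -> a = 0; heap: [0-3 ALLOC][4-38 FREE]
Op 2: free(a) -> (freed a); heap: [0-38 FREE]
Op 3: b = malloc(9) -> b = 0; heap: [0-8 ALLOC][9-38 FREE]
Op 4: b = realloc(b, 18) -> b = 0; heap: [0-17 ALLOC][18-38 FREE]
Op 5: free(b) -> (freed b); heap: [0-38 FREE]
Op 6: c = malloc(9) -> c = 0; heap: [0-8 ALLOC][9-38 FREE]
Op 7: d = malloc(8) -> d = 9; heap: [0-8 ALLOC][9-16 ALLOC][17-38 FREE]
Op 8: e = malloc(3) -> e = 17; heap: [0-8 ALLOC][9-16 ALLOC][17-19 ALLOC][20-38 FREE]
free(e): e = 17 -> block [17-19 ALLOC]; mark free, coalesce with adjacent free neighbors -> [0-8 ALLOC][9-16 ALLOC][17-38 FREE]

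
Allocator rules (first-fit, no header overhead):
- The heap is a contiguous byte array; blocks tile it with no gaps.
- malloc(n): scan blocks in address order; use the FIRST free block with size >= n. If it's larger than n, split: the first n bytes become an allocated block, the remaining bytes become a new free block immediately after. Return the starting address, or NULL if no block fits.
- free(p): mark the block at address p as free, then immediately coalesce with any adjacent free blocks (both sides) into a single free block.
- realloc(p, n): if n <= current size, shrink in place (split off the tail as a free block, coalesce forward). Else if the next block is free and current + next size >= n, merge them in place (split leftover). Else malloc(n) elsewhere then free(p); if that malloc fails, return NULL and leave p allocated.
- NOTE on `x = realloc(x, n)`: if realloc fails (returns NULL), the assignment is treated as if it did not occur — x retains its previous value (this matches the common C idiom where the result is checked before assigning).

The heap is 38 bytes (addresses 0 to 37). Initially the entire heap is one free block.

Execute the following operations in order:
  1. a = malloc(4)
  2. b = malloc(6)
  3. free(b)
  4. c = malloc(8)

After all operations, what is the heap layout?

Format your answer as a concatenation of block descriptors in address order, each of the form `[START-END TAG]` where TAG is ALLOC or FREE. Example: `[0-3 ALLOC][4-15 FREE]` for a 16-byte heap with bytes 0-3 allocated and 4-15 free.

Answer: [0-3 ALLOC][4-11 ALLOC][12-37 FREE]

Derivation:
Op 1: a = malloc(4) -> a = 0; heap: [0-3 ALLOC][4-37 FREE]
Op 2: b = malloc(6) -> b = 4; heap: [0-3 ALLOC][4-9 ALLOC][10-37 FREE]
Op 3: free(b) -> (freed b); heap: [0-3 ALLOC][4-37 FREE]
Op 4: c = malloc(8) -> c = 4; heap: [0-3 ALLOC][4-11 ALLOC][12-37 FREE]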